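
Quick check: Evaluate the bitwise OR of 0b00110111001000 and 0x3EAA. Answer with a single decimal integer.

16362

a = 00110111001000
0x3EAA = 11111010101010
 OR → 11111111101010 = 16362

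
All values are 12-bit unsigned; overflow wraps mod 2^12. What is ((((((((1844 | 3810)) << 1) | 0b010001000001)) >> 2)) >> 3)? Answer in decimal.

1844 = 011100110100
3810 = 111011100010
→ | → 111111110110 = 4086
→ << 1 (mod 2^12) → 111111101100 = 4076
0b010001000001 = 010001000001
→ | → 111111101101 = 4077
→ >> 2 → 001111111011 = 1019
→ >> 3 → 000001111111 = 127

127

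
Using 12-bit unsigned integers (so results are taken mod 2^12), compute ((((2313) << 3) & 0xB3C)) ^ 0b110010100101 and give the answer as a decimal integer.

2313 = 100100001001
→ << 3 (mod 2^12) → 100001001000 = 2120
0xB3C = 101100111100
→ & → 100000001000 = 2056
0b110010100101 = 110010100101
→ ^ → 010010101101 = 1197

1197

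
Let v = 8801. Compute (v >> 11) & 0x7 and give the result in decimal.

4

v = 10001001100001
Shift right by 11: 100
Mask low 3 bits: 100 = 4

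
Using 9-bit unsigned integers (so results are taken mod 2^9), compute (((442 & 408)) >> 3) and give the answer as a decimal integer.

442 = 110111010
408 = 110011000
→ & → 110011000 = 408
→ >> 3 → 000110011 = 51

51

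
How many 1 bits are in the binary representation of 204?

4

204 = 11001100
Count the 1s: 1 + 1 + 1 + 1 = 4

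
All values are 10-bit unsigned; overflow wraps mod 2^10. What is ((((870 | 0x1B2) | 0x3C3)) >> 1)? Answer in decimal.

507

870 = 1101100110
0x1B2 = 0110110010
→ | → 1111110110 = 1014
0x3C3 = 1111000011
→ | → 1111110111 = 1015
→ >> 1 → 0111111011 = 507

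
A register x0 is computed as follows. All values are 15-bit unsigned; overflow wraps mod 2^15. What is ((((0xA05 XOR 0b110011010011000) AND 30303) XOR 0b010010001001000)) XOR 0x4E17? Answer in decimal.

3650

0xA05 = 000101000000101
0b110011010011000 = 110011010011000
→ XOR → 110110010011101 = 27805
30303 = 111011001011111
→ AND → 110010000011101 = 25629
0b010010001001000 = 010010001001000
→ XOR → 100000001010101 = 16469
0x4E17 = 100111000010111
→ XOR → 000111001000010 = 3650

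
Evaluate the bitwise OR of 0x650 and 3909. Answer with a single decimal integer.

3925

0x650 = 011001010000
3909 = 111101000101
 OR → 111101010101 = 3925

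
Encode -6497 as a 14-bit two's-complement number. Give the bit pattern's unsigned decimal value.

6497 in 14 bits: 01100101100001
Invert: 10011010011110
Add 1:  10011010011111 = 9887
(Check: 2^14 - 6497 = 16384 - 6497 = 9887.)

9887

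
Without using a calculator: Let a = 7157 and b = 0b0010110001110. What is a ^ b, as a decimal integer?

7803

7157 = 1101111110101
b = 0010110001110
XOR → 1111001111011 = 7803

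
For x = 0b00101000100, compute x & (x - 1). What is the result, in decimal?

x = 101000100 = 324
x - 1 = 101000011
AND   = 101000000 = 320
(x & (x - 1) clears the lowest set bit of x.)

320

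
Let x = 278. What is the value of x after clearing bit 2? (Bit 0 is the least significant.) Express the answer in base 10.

274

x = 0100010110
bit 2 is currently 1; clear it via x & ~(1 << 2) = x & ~4
→ 0100010010 = 274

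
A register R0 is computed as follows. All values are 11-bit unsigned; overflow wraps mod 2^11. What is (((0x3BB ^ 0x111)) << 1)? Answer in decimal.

1364

0x3BB = 01110111011
0x111 = 00100010001
→ ^ → 01010101010 = 682
→ << 1 (mod 2^11) → 10101010100 = 1364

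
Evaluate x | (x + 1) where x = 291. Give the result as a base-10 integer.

x = 100100011 = 291
x + 1 = 100100100
OR    = 100100111 = 295
(x | (x + 1) sets the lowest cleared bit.)

295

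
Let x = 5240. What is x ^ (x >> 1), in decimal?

x = 1010001111000 = 5240
x>>1 = 0101000111100
XOR  = 1111001000100 = 7748
(x ^ (x >> 1) gives the standard binary-reflected Gray code of x.)

7748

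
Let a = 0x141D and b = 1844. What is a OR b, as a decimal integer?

0x141D = 1010000011101
1844 = 0011100110100
 OR → 1011100111101 = 5949

5949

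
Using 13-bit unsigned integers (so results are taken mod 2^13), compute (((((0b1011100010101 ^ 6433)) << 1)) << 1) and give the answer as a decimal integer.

6352

0b1011100010101 = 1011100010101
6433 = 1100100100001
→ ^ → 0111000110100 = 3636
→ << 1 (mod 2^13) → 1110001101000 = 7272
→ << 1 (mod 2^13) → 1100011010000 = 6352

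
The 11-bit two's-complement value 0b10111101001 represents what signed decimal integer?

pattern = 10111101001 (MSB is 1 ⇒ negative)
Invert: 01000010110, add 1 → 01000010111 = 535, so the value is -535.
(Equivalently: 1513 - 2^11 = 1513 - 2048 = -535.)

-535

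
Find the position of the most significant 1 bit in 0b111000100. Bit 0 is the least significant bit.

8

0b111000100 = 111000100
The topmost 1 is at position 8 (since 2^8 = 256 ≤ 452 < 512).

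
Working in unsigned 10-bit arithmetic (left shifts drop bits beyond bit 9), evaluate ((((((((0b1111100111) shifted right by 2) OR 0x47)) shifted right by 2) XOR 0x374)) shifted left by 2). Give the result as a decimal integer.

300

0b1111100111 = 1111100111
→ shifted right by 2 → 0011111001 = 249
0x47 = 0001000111
→ OR → 0011111111 = 255
→ shifted right by 2 → 0000111111 = 63
0x374 = 1101110100
→ XOR → 1101001011 = 843
→ shifted left by 2 (mod 2^10) → 0100101100 = 300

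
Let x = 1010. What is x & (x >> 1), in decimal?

x = 1111110010 = 1010
x>>1 = 0111111001
AND  = 0111110000 = 496
(x & (x >> 1) has a 1 wherever x has two consecutive 1 bits.)

496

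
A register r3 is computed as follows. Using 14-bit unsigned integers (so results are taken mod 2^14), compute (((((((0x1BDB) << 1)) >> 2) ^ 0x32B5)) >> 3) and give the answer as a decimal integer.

0x1BDB = 01101111011011
→ << 1 (mod 2^14) → 11011110110110 = 14262
→ >> 2 → 00110111101101 = 3565
0x32B5 = 11001010110101
→ ^ → 11111101011000 = 16216
→ >> 3 → 00011111101011 = 2027

2027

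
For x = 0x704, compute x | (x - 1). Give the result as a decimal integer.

x = 11100000100 = 1796
x - 1 = 11100000011
OR    = 11100000111 = 1799
(x | (x - 1) sets all bits below the lowest set bit.)

1799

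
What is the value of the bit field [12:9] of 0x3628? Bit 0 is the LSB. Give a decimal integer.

11

v = 11011000101000
Shift right by 9: 11011
Mask low 4 bits: 1011 = 11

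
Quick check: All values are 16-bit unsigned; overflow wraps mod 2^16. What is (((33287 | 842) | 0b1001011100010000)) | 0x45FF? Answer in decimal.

33287 = 1000001000000111
842 = 0000001101001010
→ | → 1000001101001111 = 33615
0b1001011100010000 = 1001011100010000
→ | → 1001011101011111 = 38751
0x45FF = 0100010111111111
→ | → 1101011111111111 = 55295

55295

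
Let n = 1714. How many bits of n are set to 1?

6

1714 = 11010110010
Count the 1s: 1 + 1 + 1 + 1 + 1 + 1 = 6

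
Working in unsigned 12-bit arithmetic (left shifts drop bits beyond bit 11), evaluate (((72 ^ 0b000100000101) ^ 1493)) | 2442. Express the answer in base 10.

72 = 000001001000
0b000100000101 = 000100000101
→ ^ → 000101001101 = 333
1493 = 010111010101
→ ^ → 010010011000 = 1176
2442 = 100110001010
→ | → 110110011010 = 3482

3482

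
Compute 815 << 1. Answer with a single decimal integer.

815 = 01100101111
shift left by 1 → 11001011110 = 1630
(equivalently, 815 × 2^1 = 815 × 2)

1630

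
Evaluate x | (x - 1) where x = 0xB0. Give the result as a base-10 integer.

191

x = 10110000 = 176
x - 1 = 10101111
OR    = 10111111 = 191
(x | (x - 1) sets all bits below the lowest set bit.)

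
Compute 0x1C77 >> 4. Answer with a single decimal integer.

455

0x1C77 = 1110001110111
shift right by 4 → 0000111000111 = 455
(equivalently, floor(7287 / 16))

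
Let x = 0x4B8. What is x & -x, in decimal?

8

x = 10010111000 = 1208
-x (two's complement) = …01101001000
AND   = 00000001000 = 8
(x & -x isolates the lowest set bit of x.)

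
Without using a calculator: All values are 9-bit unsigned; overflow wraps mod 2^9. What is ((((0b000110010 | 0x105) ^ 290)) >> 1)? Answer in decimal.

0b000110010 = 000110010
0x105 = 100000101
→ | → 100110111 = 311
290 = 100100010
→ ^ → 000010101 = 21
→ >> 1 → 000001010 = 10

10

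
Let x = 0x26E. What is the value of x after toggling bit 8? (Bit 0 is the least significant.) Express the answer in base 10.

878

x = 1001101110
bit 8 is currently 0; toggle it via x ^ (1 << 8) = x ^ 256
→ 1101101110 = 878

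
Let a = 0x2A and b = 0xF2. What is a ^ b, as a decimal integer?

216

0x2A = 00101010
0xF2 = 11110010
XOR → 11011000 = 216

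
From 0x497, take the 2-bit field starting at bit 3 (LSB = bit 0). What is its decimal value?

2

v = 10010010111
Shift right by 3: 10010010
Mask low 2 bits: 10 = 2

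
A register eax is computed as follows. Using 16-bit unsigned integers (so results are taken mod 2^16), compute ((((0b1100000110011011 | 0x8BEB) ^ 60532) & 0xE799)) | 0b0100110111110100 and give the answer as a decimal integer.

0b1100000110011011 = 1100000110011011
0x8BEB = 1000101111101011
→ | → 1100101111111011 = 52219
60532 = 1110110001110100
→ ^ → 0010011110001111 = 10127
0xE799 = 1110011110011001
→ & → 0010011110001001 = 10121
0b0100110111110100 = 0100110111110100
→ | → 0110111111111101 = 28669

28669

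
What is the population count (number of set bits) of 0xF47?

8

0xF47 = 111101000111
Count the 1s: 1 + 1 + 1 + 1 + 1 + 1 + 1 + 1 = 8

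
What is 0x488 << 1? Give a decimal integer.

0x488 = 010010001000
shift left by 1 → 100100010000 = 2320
(equivalently, 1160 × 2^1 = 1160 × 2)

2320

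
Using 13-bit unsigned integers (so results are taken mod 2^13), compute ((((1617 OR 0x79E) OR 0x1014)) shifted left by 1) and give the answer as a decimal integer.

4030

1617 = 0011001010001
0x79E = 0011110011110
→ OR → 0011111011111 = 2015
0x1014 = 1000000010100
→ OR → 1011111011111 = 6111
→ shifted left by 1 (mod 2^13) → 0111110111110 = 4030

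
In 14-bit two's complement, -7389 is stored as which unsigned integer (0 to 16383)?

8995

7389 in 14 bits: 01110011011101
Invert: 10001100100010
Add 1:  10001100100011 = 8995
(Check: 2^14 - 7389 = 16384 - 7389 = 8995.)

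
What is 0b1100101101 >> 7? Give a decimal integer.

6

x = 1100101101
shift right by 7 → 0000000110 = 6
(equivalently, floor(813 / 128))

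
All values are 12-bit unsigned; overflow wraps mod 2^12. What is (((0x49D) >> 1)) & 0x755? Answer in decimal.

580

0x49D = 010010011101
→ >> 1 → 001001001110 = 590
0x755 = 011101010101
→ & → 001001000100 = 580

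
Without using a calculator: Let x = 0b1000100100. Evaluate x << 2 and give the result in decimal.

x = 001000100100
shift left by 2 → 100010010000 = 2192
(equivalently, 548 × 2^2 = 548 × 4)

2192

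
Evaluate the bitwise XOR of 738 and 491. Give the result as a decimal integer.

777

738 = 1011100010
491 = 0111101011
XOR → 1100001001 = 777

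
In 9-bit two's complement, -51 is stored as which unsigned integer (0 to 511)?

51 in 9 bits: 000110011
Invert: 111001100
Add 1:  111001101 = 461
(Check: 2^9 - 51 = 512 - 51 = 461.)

461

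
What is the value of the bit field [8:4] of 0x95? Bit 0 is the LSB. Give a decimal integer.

v = 0010010101
Shift right by 4: 001001
Mask low 5 bits: 01001 = 9

9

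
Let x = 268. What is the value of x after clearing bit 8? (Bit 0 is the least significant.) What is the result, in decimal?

12

x = 0100001100
bit 8 is currently 1; clear it via x & ~(1 << 8) = x & ~256
→ 0000001100 = 12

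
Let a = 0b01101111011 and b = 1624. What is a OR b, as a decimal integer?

1915

a = 01101111011
1624 = 11001011000
 OR → 11101111011 = 1915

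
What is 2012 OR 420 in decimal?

2044

2012 = 11111011100
420 = 00110100100
 OR → 11111111100 = 2044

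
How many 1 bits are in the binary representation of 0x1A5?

0x1A5 = 110100101
Count the 1s: 1 + 1 + 1 + 1 + 1 = 5

5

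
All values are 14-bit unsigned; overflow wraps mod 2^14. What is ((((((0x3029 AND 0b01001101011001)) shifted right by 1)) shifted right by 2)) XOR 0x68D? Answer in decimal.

0x3029 = 11000000101001
0b01001101011001 = 01001101011001
→ AND → 01000000001001 = 4105
→ shifted right by 1 → 00100000000100 = 2052
→ shifted right by 2 → 00001000000001 = 513
0x68D = 00011010001101
→ XOR → 00010010001100 = 1164

1164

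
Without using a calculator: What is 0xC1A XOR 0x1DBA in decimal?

4512

0xC1A = 0110000011010
0x1DBA = 1110110111010
XOR → 1000110100000 = 4512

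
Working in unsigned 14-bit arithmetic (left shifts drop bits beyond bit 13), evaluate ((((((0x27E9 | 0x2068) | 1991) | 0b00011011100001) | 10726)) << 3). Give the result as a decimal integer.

16248

0x27E9 = 10011111101001
0x2068 = 10000001101000
→ | → 10011111101001 = 10217
1991 = 00011111000111
→ | → 10011111101111 = 10223
0b00011011100001 = 00011011100001
→ | → 10011111101111 = 10223
10726 = 10100111100110
→ | → 10111111101111 = 12271
→ << 3 (mod 2^14) → 11111101111000 = 16248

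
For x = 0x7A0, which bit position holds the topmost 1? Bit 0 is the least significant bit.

10

0x7A0 = 11110100000
The topmost 1 is at position 10 (since 2^10 = 1024 ≤ 1952 < 2048).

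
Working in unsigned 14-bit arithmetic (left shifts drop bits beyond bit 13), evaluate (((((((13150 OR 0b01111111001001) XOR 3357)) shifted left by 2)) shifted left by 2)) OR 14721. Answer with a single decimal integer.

15777

13150 = 11001101011110
0b01111111001001 = 01111111001001
→ OR → 11111111011111 = 16351
3357 = 00110100011101
→ XOR → 11001011000010 = 12994
→ shifted left by 2 (mod 2^14) → 00101100001000 = 2824
→ shifted left by 2 (mod 2^14) → 10110000100000 = 11296
14721 = 11100110000001
→ OR → 11110110100001 = 15777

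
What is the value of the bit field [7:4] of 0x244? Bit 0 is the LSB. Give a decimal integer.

4

v = 1001000100
Shift right by 4: 100100
Mask low 4 bits: 0100 = 4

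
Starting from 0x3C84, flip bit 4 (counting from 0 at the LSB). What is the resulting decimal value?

15508

x = 11110010000100
bit 4 is currently 0; toggle it via x ^ (1 << 4) = x ^ 16
→ 11110010010100 = 15508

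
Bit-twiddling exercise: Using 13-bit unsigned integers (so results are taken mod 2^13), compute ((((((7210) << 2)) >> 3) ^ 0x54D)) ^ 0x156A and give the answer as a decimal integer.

4658

7210 = 1110000101010
→ << 2 (mod 2^13) → 1000010101000 = 4264
→ >> 3 → 0001000010101 = 533
0x54D = 0010101001101
→ ^ → 0011101011000 = 1880
0x156A = 1010101101010
→ ^ → 1001000110010 = 4658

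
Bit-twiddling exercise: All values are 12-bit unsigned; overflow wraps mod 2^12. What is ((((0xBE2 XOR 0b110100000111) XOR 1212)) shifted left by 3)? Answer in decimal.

0xBE2 = 101111100010
0b110100000111 = 110100000111
→ XOR → 011011100101 = 1765
1212 = 010010111100
→ XOR → 001001011001 = 601
→ shifted left by 3 (mod 2^12) → 001011001000 = 712

712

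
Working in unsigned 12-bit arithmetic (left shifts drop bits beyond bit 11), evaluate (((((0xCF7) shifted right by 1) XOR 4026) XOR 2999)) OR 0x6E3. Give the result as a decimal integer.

1783

0xCF7 = 110011110111
→ shifted right by 1 → 011001111011 = 1659
4026 = 111110111010
→ XOR → 100111000001 = 2497
2999 = 101110110111
→ XOR → 001001110110 = 630
0x6E3 = 011011100011
→ OR → 011011110111 = 1783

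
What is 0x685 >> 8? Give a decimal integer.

6

0x685 = 11010000101
shift right by 8 → 00000000110 = 6
(equivalently, floor(1669 / 256))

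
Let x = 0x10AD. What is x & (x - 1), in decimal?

4268

x = 1000010101101 = 4269
x - 1 = 1000010101100
AND   = 1000010101100 = 4268
(x & (x - 1) clears the lowest set bit of x.)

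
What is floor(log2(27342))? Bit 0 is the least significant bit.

14

27342 = 110101011001110
The topmost 1 is at position 14 (since 2^14 = 16384 ≤ 27342 < 32768).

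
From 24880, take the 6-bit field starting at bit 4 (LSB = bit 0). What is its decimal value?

v = 110000100110000
Shift right by 4: 11000010011
Mask low 6 bits: 010011 = 19

19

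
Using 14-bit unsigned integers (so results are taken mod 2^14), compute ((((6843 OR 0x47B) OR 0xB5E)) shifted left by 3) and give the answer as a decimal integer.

6843 = 01101010111011
0x47B = 00010001111011
→ OR → 01111011111011 = 7931
0xB5E = 00101101011110
→ OR → 01111111111111 = 8191
→ shifted left by 3 (mod 2^14) → 11111111111000 = 16376

16376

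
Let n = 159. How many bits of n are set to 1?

159 = 10011111
Count the 1s: 1 + 1 + 1 + 1 + 1 + 1 = 6

6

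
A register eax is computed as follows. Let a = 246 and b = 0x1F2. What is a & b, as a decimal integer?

242

246 = 011110110
0x1F2 = 111110010
AND → 011110010 = 242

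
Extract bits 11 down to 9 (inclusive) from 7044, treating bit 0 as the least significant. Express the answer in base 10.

5

v = 1101110000100
Shift right by 9: 1101
Mask low 3 bits: 101 = 5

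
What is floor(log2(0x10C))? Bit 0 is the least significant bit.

8

0x10C = 100001100
The topmost 1 is at position 8 (since 2^8 = 256 ≤ 268 < 512).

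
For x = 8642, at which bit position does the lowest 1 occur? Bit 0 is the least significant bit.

1

8642 = 10000111000010
Trailing zeros: 1, so the lowest set bit is bit 1 (value 2).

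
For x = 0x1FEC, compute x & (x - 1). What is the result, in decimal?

8168

x = 1111111101100 = 8172
x - 1 = 1111111101011
AND   = 1111111101000 = 8168
(x & (x - 1) clears the lowest set bit of x.)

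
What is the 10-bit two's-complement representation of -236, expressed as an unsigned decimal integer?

236 in 10 bits: 0011101100
Invert: 1100010011
Add 1:  1100010100 = 788
(Check: 2^10 - 236 = 1024 - 236 = 788.)

788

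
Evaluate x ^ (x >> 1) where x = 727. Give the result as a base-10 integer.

956

x = 1011010111 = 727
x>>1 = 0101101011
XOR  = 1110111100 = 956
(x ^ (x >> 1) gives the standard binary-reflected Gray code of x.)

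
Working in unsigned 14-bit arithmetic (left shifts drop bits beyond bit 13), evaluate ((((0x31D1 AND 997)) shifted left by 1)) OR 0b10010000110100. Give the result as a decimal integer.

10166

0x31D1 = 11000111010001
997 = 00001111100101
→ AND → 00000111000001 = 449
→ shifted left by 1 (mod 2^14) → 00001110000010 = 898
0b10010000110100 = 10010000110100
→ OR → 10011110110110 = 10166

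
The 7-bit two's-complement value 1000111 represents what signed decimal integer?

pattern = 1000111 (MSB is 1 ⇒ negative)
Invert: 0111000, add 1 → 0111001 = 57, so the value is -57.
(Equivalently: 71 - 2^7 = 71 - 128 = -57.)

-57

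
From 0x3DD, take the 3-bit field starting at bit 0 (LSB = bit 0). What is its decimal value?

v = 01111011101
Shift right by 0: 01111011101
Mask low 3 bits: 101 = 5

5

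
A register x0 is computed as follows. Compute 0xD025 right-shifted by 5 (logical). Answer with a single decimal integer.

1665

0xD025 = 1101000000100101
shift right by 5 → 0000011010000001 = 1665
(equivalently, floor(53285 / 32))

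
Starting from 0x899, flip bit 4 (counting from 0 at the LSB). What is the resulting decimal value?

2185

x = 100010011001
bit 4 is currently 1; toggle it via x ^ (1 << 4) = x ^ 16
→ 100010001001 = 2185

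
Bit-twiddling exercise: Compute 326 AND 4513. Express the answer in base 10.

326 = 0000101000110
4513 = 1000110100001
AND → 0000100000000 = 256

256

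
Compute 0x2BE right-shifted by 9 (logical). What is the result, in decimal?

0x2BE = 1010111110
shift right by 9 → 0000000001 = 1
(equivalently, floor(702 / 512))

1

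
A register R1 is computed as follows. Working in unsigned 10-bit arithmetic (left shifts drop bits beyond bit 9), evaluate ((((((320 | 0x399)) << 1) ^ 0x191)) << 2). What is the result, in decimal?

320 = 0101000000
0x399 = 1110011001
→ | → 1111011001 = 985
→ << 1 (mod 2^10) → 1110110010 = 946
0x191 = 0110010001
→ ^ → 1000100011 = 547
→ << 2 (mod 2^10) → 0010001100 = 140

140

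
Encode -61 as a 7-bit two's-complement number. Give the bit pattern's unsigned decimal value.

61 in 7 bits: 0111101
Invert: 1000010
Add 1:  1000011 = 67
(Check: 2^7 - 61 = 128 - 61 = 67.)

67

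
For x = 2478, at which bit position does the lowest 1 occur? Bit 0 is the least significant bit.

1

2478 = 100110101110
Trailing zeros: 1, so the lowest set bit is bit 1 (value 2).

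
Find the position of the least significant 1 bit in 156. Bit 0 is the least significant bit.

2

156 = 10011100
Trailing zeros: 2, so the lowest set bit is bit 2 (value 4).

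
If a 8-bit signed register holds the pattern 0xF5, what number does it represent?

pattern = 11110101 (MSB is 1 ⇒ negative)
Invert: 00001010, add 1 → 00001011 = 11, so the value is -11.
(Equivalently: 245 - 2^8 = 245 - 256 = -11.)

-11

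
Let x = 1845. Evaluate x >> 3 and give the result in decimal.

230

1845 = 11100110101
shift right by 3 → 00011100110 = 230
(equivalently, floor(1845 / 8))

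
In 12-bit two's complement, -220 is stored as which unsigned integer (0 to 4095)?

3876

220 in 12 bits: 000011011100
Invert: 111100100011
Add 1:  111100100100 = 3876
(Check: 2^12 - 220 = 4096 - 220 = 3876.)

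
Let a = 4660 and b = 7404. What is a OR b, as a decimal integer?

4660 = 1001000110100
7404 = 1110011101100
 OR → 1111011111100 = 7932

7932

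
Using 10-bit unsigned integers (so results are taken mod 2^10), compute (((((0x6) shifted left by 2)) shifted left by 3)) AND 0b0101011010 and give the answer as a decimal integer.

0x6 = 0000000110
→ shifted left by 2 (mod 2^10) → 0000011000 = 24
→ shifted left by 3 (mod 2^10) → 0011000000 = 192
0b0101011010 = 0101011010
→ AND → 0001000000 = 64

64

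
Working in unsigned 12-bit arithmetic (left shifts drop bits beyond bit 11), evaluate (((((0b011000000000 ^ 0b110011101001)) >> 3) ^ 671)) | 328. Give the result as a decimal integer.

0b011000000000 = 011000000000
0b110011101001 = 110011101001
→ ^ → 101011101001 = 2793
→ >> 3 → 000101011101 = 349
671 = 001010011111
→ ^ → 001111000010 = 962
328 = 000101001000
→ | → 001111001010 = 970

970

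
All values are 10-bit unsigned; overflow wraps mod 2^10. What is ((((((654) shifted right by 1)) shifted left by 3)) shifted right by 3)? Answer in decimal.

654 = 1010001110
→ shifted right by 1 → 0101000111 = 327
→ shifted left by 3 (mod 2^10) → 1000111000 = 568
→ shifted right by 3 → 0001000111 = 71

71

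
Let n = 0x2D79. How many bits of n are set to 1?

0x2D79 = 10110101111001
Count the 1s: 1 + 1 + 1 + 1 + 1 + 1 + 1 + 1 + 1 = 9

9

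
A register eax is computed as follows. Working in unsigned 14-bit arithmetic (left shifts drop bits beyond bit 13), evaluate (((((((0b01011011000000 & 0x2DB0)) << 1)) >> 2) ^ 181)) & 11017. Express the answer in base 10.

513

0b01011011000000 = 01011011000000
0x2DB0 = 10110110110000
→ & → 00010010000000 = 1152
→ << 1 (mod 2^14) → 00100100000000 = 2304
→ >> 2 → 00001001000000 = 576
181 = 00000010110101
→ ^ → 00001011110101 = 757
11017 = 10101100001001
→ & → 00001000000001 = 513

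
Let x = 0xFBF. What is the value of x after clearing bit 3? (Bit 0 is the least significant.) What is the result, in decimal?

4023

x = 111110111111
bit 3 is currently 1; clear it via x & ~(1 << 3) = x & ~8
→ 111110110111 = 4023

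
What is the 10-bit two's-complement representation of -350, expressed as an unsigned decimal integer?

674

350 in 10 bits: 0101011110
Invert: 1010100001
Add 1:  1010100010 = 674
(Check: 2^10 - 350 = 1024 - 350 = 674.)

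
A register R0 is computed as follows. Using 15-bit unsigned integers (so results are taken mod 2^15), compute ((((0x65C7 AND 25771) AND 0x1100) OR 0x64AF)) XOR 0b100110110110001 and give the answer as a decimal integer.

10526

0x65C7 = 110010111000111
25771 = 110010010101011
→ AND → 110010010000011 = 25731
0x1100 = 001000100000000
→ AND → 000000000000000 = 0
0x64AF = 110010010101111
→ OR → 110010010101111 = 25775
0b100110110110001 = 100110110110001
→ XOR → 010100100011110 = 10526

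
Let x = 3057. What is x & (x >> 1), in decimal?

x = 101111110001 = 3057
x>>1 = 010111111000
AND  = 000111110000 = 496
(x & (x >> 1) has a 1 wherever x has two consecutive 1 bits.)

496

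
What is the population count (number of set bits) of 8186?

11

8186 = 1111111111010
Count the 1s: 1 + 1 + 1 + 1 + 1 + 1 + 1 + 1 + 1 + 1 + 1 = 11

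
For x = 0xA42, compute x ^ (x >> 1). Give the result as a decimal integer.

x = 101001000010 = 2626
x>>1 = 010100100001
XOR  = 111101100011 = 3939
(x ^ (x >> 1) gives the standard binary-reflected Gray code of x.)

3939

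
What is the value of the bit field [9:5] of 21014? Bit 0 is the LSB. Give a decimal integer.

v = 101001000010110
Shift right by 5: 1010010000
Mask low 5 bits: 10000 = 16

16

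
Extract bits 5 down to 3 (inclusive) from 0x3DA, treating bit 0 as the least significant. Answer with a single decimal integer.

v = 01111011010
Shift right by 3: 01111011
Mask low 3 bits: 011 = 3

3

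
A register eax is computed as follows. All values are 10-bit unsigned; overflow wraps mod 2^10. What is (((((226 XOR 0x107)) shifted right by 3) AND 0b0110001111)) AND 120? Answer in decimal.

8

226 = 0011100010
0x107 = 0100000111
→ XOR → 0111100101 = 485
→ shifted right by 3 → 0000111100 = 60
0b0110001111 = 0110001111
→ AND → 0000001100 = 12
120 = 0001111000
→ AND → 0000001000 = 8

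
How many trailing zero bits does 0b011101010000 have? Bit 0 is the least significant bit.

0b011101010000 = 11101010000
Trailing zeros: 4, so the lowest set bit is bit 4 (value 16).

4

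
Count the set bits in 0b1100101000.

4

n = 1100101000
Count the 1s: 1 + 1 + 1 + 1 = 4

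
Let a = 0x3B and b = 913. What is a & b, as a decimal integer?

17

0x3B = 0000111011
913 = 1110010001
AND → 0000010001 = 17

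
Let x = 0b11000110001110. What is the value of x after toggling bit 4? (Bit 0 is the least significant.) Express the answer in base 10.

12702

x = 11000110001110
bit 4 is currently 0; toggle it via x ^ (1 << 4) = x ^ 16
→ 11000110011110 = 12702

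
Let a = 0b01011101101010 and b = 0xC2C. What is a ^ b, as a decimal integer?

a = 1011101101010
0xC2C = 0110000101100
XOR → 1101101000110 = 6982

6982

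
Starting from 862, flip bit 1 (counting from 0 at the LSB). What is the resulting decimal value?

860

x = 01101011110
bit 1 is currently 1; toggle it via x ^ (1 << 1) = x ^ 2
→ 01101011100 = 860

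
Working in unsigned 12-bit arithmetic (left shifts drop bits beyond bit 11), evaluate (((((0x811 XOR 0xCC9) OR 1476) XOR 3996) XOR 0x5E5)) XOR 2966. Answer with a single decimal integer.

1075

0x811 = 100000010001
0xCC9 = 110011001001
→ XOR → 010011011000 = 1240
1476 = 010111000100
→ OR → 010111011100 = 1500
3996 = 111110011100
→ XOR → 101001000000 = 2624
0x5E5 = 010111100101
→ XOR → 111110100101 = 4005
2966 = 101110010110
→ XOR → 010000110011 = 1075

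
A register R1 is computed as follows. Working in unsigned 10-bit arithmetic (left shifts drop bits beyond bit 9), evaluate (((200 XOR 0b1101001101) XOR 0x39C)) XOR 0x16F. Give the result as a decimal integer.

200 = 0011001000
0b1101001101 = 1101001101
→ XOR → 1110000101 = 901
0x39C = 1110011100
→ XOR → 0000011001 = 25
0x16F = 0101101111
→ XOR → 0101110110 = 374

374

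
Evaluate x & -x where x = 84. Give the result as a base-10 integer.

4

x = 1010100 = 84
-x (two's complement) = …0101100
AND   = 0000100 = 4
(x & -x isolates the lowest set bit of x.)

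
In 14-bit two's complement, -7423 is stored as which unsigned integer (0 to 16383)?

7423 in 14 bits: 01110011111111
Invert: 10001100000000
Add 1:  10001100000001 = 8961
(Check: 2^14 - 7423 = 16384 - 7423 = 8961.)

8961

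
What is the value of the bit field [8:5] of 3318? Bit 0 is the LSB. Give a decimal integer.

v = 110011110110
Shift right by 5: 1100111
Mask low 4 bits: 0111 = 7

7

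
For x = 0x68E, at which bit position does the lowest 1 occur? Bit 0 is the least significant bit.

0x68E = 11010001110
Trailing zeros: 1, so the lowest set bit is bit 1 (value 2).

1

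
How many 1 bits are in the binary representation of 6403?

6403 = 1100100000011
Count the 1s: 1 + 1 + 1 + 1 + 1 = 5

5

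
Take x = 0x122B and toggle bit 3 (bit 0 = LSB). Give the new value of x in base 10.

4643

x = 1001000101011
bit 3 is currently 1; toggle it via x ^ (1 << 3) = x ^ 8
→ 1001000100011 = 4643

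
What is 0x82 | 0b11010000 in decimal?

0x82 = 10000010
b = 11010000
 OR → 11010010 = 210

210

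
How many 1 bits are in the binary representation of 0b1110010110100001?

8

n = 1110010110100001
Count the 1s: 1 + 1 + 1 + 1 + 1 + 1 + 1 + 1 = 8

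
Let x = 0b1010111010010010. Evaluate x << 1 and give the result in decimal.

89380

x = 01010111010010010
shift left by 1 → 10101110100100100 = 89380
(equivalently, 44690 × 2^1 = 44690 × 2)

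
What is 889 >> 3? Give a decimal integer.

889 = 1101111001
shift right by 3 → 0001101111 = 111
(equivalently, floor(889 / 8))

111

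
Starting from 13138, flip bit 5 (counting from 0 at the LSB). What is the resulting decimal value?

x = 11001101010010
bit 5 is currently 0; toggle it via x ^ (1 << 5) = x ^ 32
→ 11001101110010 = 13170

13170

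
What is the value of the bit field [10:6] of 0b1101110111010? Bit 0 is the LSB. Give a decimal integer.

v = 1101110111010
Shift right by 6: 1101110
Mask low 5 bits: 01110 = 14

14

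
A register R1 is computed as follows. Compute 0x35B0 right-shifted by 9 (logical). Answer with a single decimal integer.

0x35B0 = 11010110110000
shift right by 9 → 00000000011010 = 26
(equivalently, floor(13744 / 512))

26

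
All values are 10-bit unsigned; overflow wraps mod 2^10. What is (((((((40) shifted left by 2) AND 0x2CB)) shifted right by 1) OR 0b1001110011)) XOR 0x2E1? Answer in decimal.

40 = 0000101000
→ shifted left by 2 (mod 2^10) → 0010100000 = 160
0x2CB = 1011001011
→ AND → 0010000000 = 128
→ shifted right by 1 → 0001000000 = 64
0b1001110011 = 1001110011
→ OR → 1001110011 = 627
0x2E1 = 1011100001
→ XOR → 0010010010 = 146

146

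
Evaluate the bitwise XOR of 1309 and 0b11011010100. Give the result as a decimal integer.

969

1309 = 10100011101
b = 11011010100
XOR → 01111001001 = 969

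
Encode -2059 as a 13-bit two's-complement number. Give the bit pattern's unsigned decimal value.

6133

2059 in 13 bits: 0100000001011
Invert: 1011111110100
Add 1:  1011111110101 = 6133
(Check: 2^13 - 2059 = 8192 - 2059 = 6133.)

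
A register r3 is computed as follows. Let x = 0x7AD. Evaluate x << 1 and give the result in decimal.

0x7AD = 011110101101
shift left by 1 → 111101011010 = 3930
(equivalently, 1965 × 2^1 = 1965 × 2)

3930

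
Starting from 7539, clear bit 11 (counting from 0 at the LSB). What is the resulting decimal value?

x = 01110101110011
bit 11 is currently 1; clear it via x & ~(1 << 11) = x & ~2048
→ 01010101110011 = 5491

5491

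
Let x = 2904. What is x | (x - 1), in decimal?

x = 101101011000 = 2904
x - 1 = 101101010111
OR    = 101101011111 = 2911
(x | (x - 1) sets all bits below the lowest set bit.)

2911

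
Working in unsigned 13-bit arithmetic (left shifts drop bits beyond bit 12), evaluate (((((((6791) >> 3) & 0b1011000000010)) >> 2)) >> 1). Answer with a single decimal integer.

64

6791 = 1101010000111
→ >> 3 → 0001101010000 = 848
0b1011000000010 = 1011000000010
→ & → 0001000000000 = 512
→ >> 2 → 0000010000000 = 128
→ >> 1 → 0000001000000 = 64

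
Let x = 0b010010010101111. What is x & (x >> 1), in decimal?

7

x = 10010010101111 = 9391
x>>1 = 01001001010111
AND  = 00000000000111 = 7
(x & (x >> 1) has a 1 wherever x has two consecutive 1 bits.)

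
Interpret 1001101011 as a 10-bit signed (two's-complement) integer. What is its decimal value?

-405

pattern = 1001101011 (MSB is 1 ⇒ negative)
Invert: 0110010100, add 1 → 0110010101 = 405, so the value is -405.
(Equivalently: 619 - 2^10 = 619 - 1024 = -405.)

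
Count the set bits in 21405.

21405 = 101001110011101
Count the 1s: 1 + 1 + 1 + 1 + 1 + 1 + 1 + 1 + 1 = 9

9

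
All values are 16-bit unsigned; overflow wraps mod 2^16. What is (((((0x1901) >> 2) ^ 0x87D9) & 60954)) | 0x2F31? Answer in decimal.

0x1901 = 0001100100000001
→ >> 2 → 0000011001000000 = 1600
0x87D9 = 1000011111011001
→ ^ → 1000000110011001 = 33177
60954 = 1110111000011010
→ & → 1000000000011000 = 32792
0x2F31 = 0010111100110001
→ | → 1010111100111001 = 44857

44857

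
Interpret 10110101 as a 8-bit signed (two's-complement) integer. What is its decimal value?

pattern = 10110101 (MSB is 1 ⇒ negative)
Invert: 01001010, add 1 → 01001011 = 75, so the value is -75.
(Equivalently: 181 - 2^8 = 181 - 256 = -75.)

-75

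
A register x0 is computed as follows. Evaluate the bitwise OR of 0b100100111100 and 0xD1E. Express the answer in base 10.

3390

a = 100100111100
0xD1E = 110100011110
 OR → 110100111110 = 3390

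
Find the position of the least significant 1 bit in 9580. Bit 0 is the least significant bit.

2

9580 = 10010101101100
Trailing zeros: 2, so the lowest set bit is bit 2 (value 4).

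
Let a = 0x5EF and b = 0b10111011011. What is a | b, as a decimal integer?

0x5EF = 10111101111
b = 10111011011
 OR → 10111111111 = 1535

1535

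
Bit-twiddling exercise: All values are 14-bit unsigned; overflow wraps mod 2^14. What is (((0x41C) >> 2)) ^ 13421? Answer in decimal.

13674

0x41C = 00010000011100
→ >> 2 → 00000100000111 = 263
13421 = 11010001101101
→ ^ → 11010101101010 = 13674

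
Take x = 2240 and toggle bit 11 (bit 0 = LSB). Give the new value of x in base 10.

192

x = 0100011000000
bit 11 is currently 1; toggle it via x ^ (1 << 11) = x ^ 2048
→ 0000011000000 = 192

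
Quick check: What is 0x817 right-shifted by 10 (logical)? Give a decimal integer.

2

0x817 = 100000010111
shift right by 10 → 000000000010 = 2
(equivalently, floor(2071 / 1024))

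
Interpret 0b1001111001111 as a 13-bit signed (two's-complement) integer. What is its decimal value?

pattern = 1001111001111 (MSB is 1 ⇒ negative)
Invert: 0110000110000, add 1 → 0110000110001 = 3121, so the value is -3121.
(Equivalently: 5071 - 2^13 = 5071 - 8192 = -3121.)

-3121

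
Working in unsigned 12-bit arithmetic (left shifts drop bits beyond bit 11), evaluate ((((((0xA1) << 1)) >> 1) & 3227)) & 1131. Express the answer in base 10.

0xA1 = 000010100001
→ << 1 (mod 2^12) → 000101000010 = 322
→ >> 1 → 000010100001 = 161
3227 = 110010011011
→ & → 000010000001 = 129
1131 = 010001101011
→ & → 000000000001 = 1

1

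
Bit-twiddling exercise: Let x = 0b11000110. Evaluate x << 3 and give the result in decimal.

x = 00011000110
shift left by 3 → 11000110000 = 1584
(equivalently, 198 × 2^3 = 198 × 8)

1584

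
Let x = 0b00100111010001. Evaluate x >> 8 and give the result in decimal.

9

x = 100111010001
shift right by 8 → 000000001001 = 9
(equivalently, floor(2513 / 256))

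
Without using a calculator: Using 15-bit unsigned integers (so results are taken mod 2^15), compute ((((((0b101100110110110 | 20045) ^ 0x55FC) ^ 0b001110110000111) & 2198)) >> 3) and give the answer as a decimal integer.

0b101100110110110 = 101100110110110
20045 = 100111001001101
→ | → 101111111111111 = 24575
0x55FC = 101010111111100
→ ^ → 000101000000011 = 2563
0b001110110000111 = 001110110000111
→ ^ → 001011110000100 = 6020
2198 = 000100010010110
→ & → 000000010000100 = 132
→ >> 3 → 000000000010000 = 16

16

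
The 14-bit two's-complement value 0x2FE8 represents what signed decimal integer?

-4120

pattern = 10111111101000 (MSB is 1 ⇒ negative)
Invert: 01000000010111, add 1 → 01000000011000 = 4120, so the value is -4120.
(Equivalently: 12264 - 2^14 = 12264 - 16384 = -4120.)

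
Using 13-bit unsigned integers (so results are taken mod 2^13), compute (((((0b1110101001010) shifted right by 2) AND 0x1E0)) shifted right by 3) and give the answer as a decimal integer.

40

0b1110101001010 = 1110101001010
→ shifted right by 2 → 0011101010010 = 1874
0x1E0 = 0000111100000
→ AND → 0000101000000 = 320
→ shifted right by 3 → 0000000101000 = 40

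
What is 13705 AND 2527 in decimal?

13705 = 11010110001001
2527 = 00100111011111
AND → 00000110001001 = 393

393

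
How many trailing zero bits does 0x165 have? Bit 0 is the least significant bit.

0

0x165 = 101100101
Trailing zeros: 0, so the lowest set bit is bit 0 (value 1).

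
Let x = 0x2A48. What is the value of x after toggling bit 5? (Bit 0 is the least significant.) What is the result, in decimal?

10856

x = 10101001001000
bit 5 is currently 0; toggle it via x ^ (1 << 5) = x ^ 32
→ 10101001101000 = 10856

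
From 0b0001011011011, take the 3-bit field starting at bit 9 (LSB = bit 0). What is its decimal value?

1

v = 0001011011011
Shift right by 9: 0001
Mask low 3 bits: 001 = 1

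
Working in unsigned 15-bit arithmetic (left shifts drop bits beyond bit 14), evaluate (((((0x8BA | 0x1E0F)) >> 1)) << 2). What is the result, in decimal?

15740

0x8BA = 000100010111010
0x1E0F = 001111000001111
→ | → 001111010111111 = 7871
→ >> 1 → 000111101011111 = 3935
→ << 2 (mod 2^15) → 011110101111100 = 15740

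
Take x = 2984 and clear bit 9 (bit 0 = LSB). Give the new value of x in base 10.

x = 0101110101000
bit 9 is currently 1; clear it via x & ~(1 << 9) = x & ~512
→ 0100110101000 = 2472

2472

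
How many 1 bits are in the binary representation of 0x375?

7

0x375 = 1101110101
Count the 1s: 1 + 1 + 1 + 1 + 1 + 1 + 1 = 7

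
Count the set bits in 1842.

1842 = 11100110010
Count the 1s: 1 + 1 + 1 + 1 + 1 + 1 = 6

6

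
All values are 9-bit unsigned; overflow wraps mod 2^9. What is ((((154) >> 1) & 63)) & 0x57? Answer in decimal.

154 = 010011010
→ >> 1 → 001001101 = 77
63 = 000111111
→ & → 000001101 = 13
0x57 = 001010111
→ & → 000000101 = 5

5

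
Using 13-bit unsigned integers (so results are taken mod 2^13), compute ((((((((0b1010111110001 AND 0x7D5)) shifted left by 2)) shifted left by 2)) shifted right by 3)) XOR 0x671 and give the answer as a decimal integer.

1491

0b1010111110001 = 1010111110001
0x7D5 = 0011111010101
→ AND → 0010111010001 = 1489
→ shifted left by 2 (mod 2^13) → 1011101000100 = 5956
→ shifted left by 2 (mod 2^13) → 1110100010000 = 7440
→ shifted right by 3 → 0001110100010 = 930
0x671 = 0011001110001
→ XOR → 0010111010011 = 1491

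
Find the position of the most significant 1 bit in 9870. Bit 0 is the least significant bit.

13

9870 = 10011010001110
The topmost 1 is at position 13 (since 2^13 = 8192 ≤ 9870 < 16384).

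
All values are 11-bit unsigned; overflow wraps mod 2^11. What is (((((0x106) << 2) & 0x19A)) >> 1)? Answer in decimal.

0x106 = 00100000110
→ << 2 (mod 2^11) → 10000011000 = 1048
0x19A = 00110011010
→ & → 00000011000 = 24
→ >> 1 → 00000001100 = 12

12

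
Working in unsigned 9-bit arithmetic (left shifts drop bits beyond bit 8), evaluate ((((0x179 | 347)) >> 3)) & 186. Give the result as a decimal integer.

0x179 = 101111001
347 = 101011011
→ | → 101111011 = 379
→ >> 3 → 000101111 = 47
186 = 010111010
→ & → 000101010 = 42

42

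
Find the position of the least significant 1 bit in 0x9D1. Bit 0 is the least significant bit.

0x9D1 = 100111010001
Trailing zeros: 0, so the lowest set bit is bit 0 (value 1).

0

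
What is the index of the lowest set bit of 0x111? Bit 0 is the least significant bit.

0

0x111 = 100010001
Trailing zeros: 0, so the lowest set bit is bit 0 (value 1).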